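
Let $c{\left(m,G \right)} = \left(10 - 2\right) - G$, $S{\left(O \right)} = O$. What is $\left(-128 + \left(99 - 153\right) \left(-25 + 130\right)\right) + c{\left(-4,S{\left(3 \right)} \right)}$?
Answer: $-5793$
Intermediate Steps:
$c{\left(m,G \right)} = 8 - G$ ($c{\left(m,G \right)} = \left(10 - 2\right) - G = 8 - G$)
$\left(-128 + \left(99 - 153\right) \left(-25 + 130\right)\right) + c{\left(-4,S{\left(3 \right)} \right)} = \left(-128 + \left(99 - 153\right) \left(-25 + 130\right)\right) + \left(8 - 3\right) = \left(-128 - 5670\right) + \left(8 - 3\right) = \left(-128 - 5670\right) + 5 = -5798 + 5 = -5793$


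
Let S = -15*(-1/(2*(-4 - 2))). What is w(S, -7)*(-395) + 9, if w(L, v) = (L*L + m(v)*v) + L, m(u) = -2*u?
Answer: 617529/16 ≈ 38596.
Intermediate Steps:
S = -5/4 (S = -15/((-2*(-6))) = -15/12 = -15*1/12 = -5/4 ≈ -1.2500)
w(L, v) = L + L² - 2*v² (w(L, v) = (L*L + (-2*v)*v) + L = (L² - 2*v²) + L = L + L² - 2*v²)
w(S, -7)*(-395) + 9 = (-5/4 + (-5/4)² - 2*(-7)²)*(-395) + 9 = (-5/4 + 25/16 - 2*49)*(-395) + 9 = (-5/4 + 25/16 - 98)*(-395) + 9 = -1563/16*(-395) + 9 = 617385/16 + 9 = 617529/16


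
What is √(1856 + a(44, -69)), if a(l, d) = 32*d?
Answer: 4*I*√22 ≈ 18.762*I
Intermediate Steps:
√(1856 + a(44, -69)) = √(1856 + 32*(-69)) = √(1856 - 2208) = √(-352) = 4*I*√22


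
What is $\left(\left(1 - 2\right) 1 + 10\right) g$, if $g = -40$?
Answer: $-360$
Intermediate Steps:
$\left(\left(1 - 2\right) 1 + 10\right) g = \left(\left(1 - 2\right) 1 + 10\right) \left(-40\right) = \left(\left(-1\right) 1 + 10\right) \left(-40\right) = \left(-1 + 10\right) \left(-40\right) = 9 \left(-40\right) = -360$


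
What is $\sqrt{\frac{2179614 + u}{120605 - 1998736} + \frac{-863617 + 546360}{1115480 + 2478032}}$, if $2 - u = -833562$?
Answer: $\frac{i \sqrt{19274954286486174669554954}}{3374543143036} \approx 1.301 i$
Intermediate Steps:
$u = 833564$ ($u = 2 - -833562 = 2 + 833562 = 833564$)
$\sqrt{\frac{2179614 + u}{120605 - 1998736} + \frac{-863617 + 546360}{1115480 + 2478032}} = \sqrt{\frac{2179614 + 833564}{120605 - 1998736} + \frac{-863617 + 546360}{1115480 + 2478032}} = \sqrt{\frac{3013178}{-1878131} - \frac{317257}{3593512}} = \sqrt{3013178 \left(- \frac{1}{1878131}\right) - \frac{317257}{3593512}} = \sqrt{- \frac{3013178}{1878131} - \frac{317257}{3593512}} = \sqrt{- \frac{11423741507803}{6749086286072}} = \frac{i \sqrt{19274954286486174669554954}}{3374543143036}$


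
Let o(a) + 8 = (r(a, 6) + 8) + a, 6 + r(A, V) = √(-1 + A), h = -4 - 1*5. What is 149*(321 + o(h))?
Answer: 45594 + 149*I*√10 ≈ 45594.0 + 471.18*I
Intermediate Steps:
h = -9 (h = -4 - 5 = -9)
r(A, V) = -6 + √(-1 + A)
o(a) = -6 + a + √(-1 + a) (o(a) = -8 + (((-6 + √(-1 + a)) + 8) + a) = -8 + ((2 + √(-1 + a)) + a) = -8 + (2 + a + √(-1 + a)) = -6 + a + √(-1 + a))
149*(321 + o(h)) = 149*(321 + (-6 - 9 + √(-1 - 9))) = 149*(321 + (-6 - 9 + √(-10))) = 149*(321 + (-6 - 9 + I*√10)) = 149*(321 + (-15 + I*√10)) = 149*(306 + I*√10) = 45594 + 149*I*√10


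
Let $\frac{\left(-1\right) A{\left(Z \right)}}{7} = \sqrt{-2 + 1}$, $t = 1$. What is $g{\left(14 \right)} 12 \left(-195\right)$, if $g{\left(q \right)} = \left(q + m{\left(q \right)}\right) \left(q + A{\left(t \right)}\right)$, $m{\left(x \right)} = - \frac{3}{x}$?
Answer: $-451620 + 225810 i \approx -4.5162 \cdot 10^{5} + 2.2581 \cdot 10^{5} i$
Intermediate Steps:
$A{\left(Z \right)} = - 7 i$ ($A{\left(Z \right)} = - 7 \sqrt{-2 + 1} = - 7 \sqrt{-1} = - 7 i$)
$g{\left(q \right)} = \left(q - 7 i\right) \left(q - \frac{3}{q}\right)$ ($g{\left(q \right)} = \left(q - \frac{3}{q}\right) \left(q - 7 i\right) = \left(q - 7 i\right) \left(q - \frac{3}{q}\right)$)
$g{\left(14 \right)} 12 \left(-195\right) = \left(-3 + 14^{2} - 7 i 14 + \frac{21 i}{14}\right) 12 \left(-195\right) = \left(-3 + 196 - 98 i + 21 i \frac{1}{14}\right) 12 \left(-195\right) = \left(-3 + 196 - 98 i + \frac{3 i}{2}\right) 12 \left(-195\right) = \left(193 - \frac{193 i}{2}\right) 12 \left(-195\right) = \left(2316 - 1158 i\right) \left(-195\right) = -451620 + 225810 i$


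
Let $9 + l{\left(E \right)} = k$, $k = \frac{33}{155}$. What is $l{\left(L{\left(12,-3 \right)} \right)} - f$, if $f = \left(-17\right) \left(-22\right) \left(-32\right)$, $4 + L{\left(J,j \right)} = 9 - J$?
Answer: $\frac{1853678}{155} \approx 11959.0$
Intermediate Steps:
$L{\left(J,j \right)} = 5 - J$ ($L{\left(J,j \right)} = -4 - \left(-9 + J\right) = 5 - J$)
$k = \frac{33}{155}$ ($k = 33 \cdot \frac{1}{155} = \frac{33}{155} \approx 0.2129$)
$f = -11968$ ($f = 374 \left(-32\right) = -11968$)
$l{\left(E \right)} = - \frac{1362}{155}$ ($l{\left(E \right)} = -9 + \frac{33}{155} = - \frac{1362}{155}$)
$l{\left(L{\left(12,-3 \right)} \right)} - f = - \frac{1362}{155} - -11968 = - \frac{1362}{155} + 11968 = \frac{1853678}{155}$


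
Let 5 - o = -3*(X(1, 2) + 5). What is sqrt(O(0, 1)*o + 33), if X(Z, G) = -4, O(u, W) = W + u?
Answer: sqrt(41) ≈ 6.4031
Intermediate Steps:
o = 8 (o = 5 - (-3)*(-4 + 5) = 5 - (-3) = 5 - 1*(-3) = 5 + 3 = 8)
sqrt(O(0, 1)*o + 33) = sqrt((1 + 0)*8 + 33) = sqrt(1*8 + 33) = sqrt(8 + 33) = sqrt(41)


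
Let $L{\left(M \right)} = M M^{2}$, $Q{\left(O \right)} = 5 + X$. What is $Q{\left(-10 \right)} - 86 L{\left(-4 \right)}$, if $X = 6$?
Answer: $5515$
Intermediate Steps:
$Q{\left(O \right)} = 11$ ($Q{\left(O \right)} = 5 + 6 = 11$)
$L{\left(M \right)} = M^{3}$
$Q{\left(-10 \right)} - 86 L{\left(-4 \right)} = 11 - 86 \left(-4\right)^{3} = 11 - -5504 = 11 + 5504 = 5515$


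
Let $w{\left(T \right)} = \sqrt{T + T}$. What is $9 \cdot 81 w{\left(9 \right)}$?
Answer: $2187 \sqrt{2} \approx 3092.9$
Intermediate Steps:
$w{\left(T \right)} = \sqrt{2} \sqrt{T}$ ($w{\left(T \right)} = \sqrt{2 T} = \sqrt{2} \sqrt{T}$)
$9 \cdot 81 w{\left(9 \right)} = 9 \cdot 81 \sqrt{2} \sqrt{9} = 729 \sqrt{2} \cdot 3 = 729 \cdot 3 \sqrt{2} = 2187 \sqrt{2}$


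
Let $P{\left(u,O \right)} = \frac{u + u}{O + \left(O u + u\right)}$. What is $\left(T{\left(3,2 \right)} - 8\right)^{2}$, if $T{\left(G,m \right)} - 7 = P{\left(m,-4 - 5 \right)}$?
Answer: $\frac{841}{625} \approx 1.3456$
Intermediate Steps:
$P{\left(u,O \right)} = \frac{2 u}{O + u + O u}$ ($P{\left(u,O \right)} = \frac{2 u}{O + \left(u + O u\right)} = \frac{2 u}{O + u + O u}$)
$T{\left(G,m \right)} = 7 + \frac{2 m}{-9 - 8 m}$ ($T{\left(G,m \right)} = 7 + \frac{2 m}{\left(-4 - 5\right) + m + \left(-4 - 5\right) m} = 7 + \frac{2 m}{-9 + m - 9 m} = 7 + \frac{2 m}{-9 - 8 m}$)
$\left(T{\left(3,2 \right)} - 8\right)^{2} = \left(\frac{9 \left(7 + 6 \cdot 2\right)}{9 + 8 \cdot 2} - 8\right)^{2} = \left(\frac{9 \left(7 + 12\right)}{9 + 16} - 8\right)^{2} = \left(9 \cdot \frac{1}{25} \cdot 19 - 8\right)^{2} = \left(\frac{171}{25} - 8\right)^{2} = \left(- \frac{29}{25}\right)^{2} = \frac{841}{625}$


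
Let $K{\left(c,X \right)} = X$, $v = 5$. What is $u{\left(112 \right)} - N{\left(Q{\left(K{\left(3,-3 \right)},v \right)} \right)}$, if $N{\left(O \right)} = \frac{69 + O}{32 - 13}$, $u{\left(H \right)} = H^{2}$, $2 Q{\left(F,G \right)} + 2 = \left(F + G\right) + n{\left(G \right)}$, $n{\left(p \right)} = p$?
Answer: $\frac{476529}{38} \approx 12540.0$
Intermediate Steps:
$Q{\left(F,G \right)} = -1 + G + \frac{F}{2}$ ($Q{\left(F,G \right)} = -1 + \frac{\left(F + G\right) + G}{2} = -1 + \frac{F + 2 G}{2} = -1 + \left(G + \frac{F}{2}\right) = -1 + G + \frac{F}{2}$)
$N{\left(O \right)} = \frac{69}{19} + \frac{O}{19}$ ($N{\left(O \right)} = \frac{69 + O}{19} = \left(69 + O\right) \frac{1}{19} = \frac{69}{19} + \frac{O}{19}$)
$u{\left(112 \right)} - N{\left(Q{\left(K{\left(3,-3 \right)},v \right)} \right)} = 112^{2} - \left(\frac{69}{19} + \frac{-1 + 5 + \frac{1}{2} \left(-3\right)}{19}\right) = 12544 - \left(\frac{69}{19} + \frac{-1 + 5 - \frac{3}{2}}{19}\right) = 12544 - \left(\frac{69}{19} + \frac{1}{19} \cdot \frac{5}{2}\right) = 12544 - \left(\frac{69}{19} + \frac{5}{38}\right) = 12544 - \frac{143}{38} = \frac{476529}{38}$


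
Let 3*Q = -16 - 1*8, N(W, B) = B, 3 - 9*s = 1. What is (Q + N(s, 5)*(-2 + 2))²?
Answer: 64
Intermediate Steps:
s = 2/9 (s = ⅓ - ⅑*1 = ⅓ - ⅑ = 2/9 ≈ 0.22222)
Q = -8 (Q = (-16 - 1*8)/3 = (-16 - 8)/3 = (⅓)*(-24) = -8)
(Q + N(s, 5)*(-2 + 2))² = (-8 + 5*(-2 + 2))² = (-8 + 5*0)² = (-8 + 0)² = (-8)² = 64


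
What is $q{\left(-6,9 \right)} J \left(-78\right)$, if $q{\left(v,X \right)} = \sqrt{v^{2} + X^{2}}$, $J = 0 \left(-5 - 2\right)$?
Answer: $0$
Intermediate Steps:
$J = 0$ ($J = 0 \left(-7\right) = 0$)
$q{\left(v,X \right)} = \sqrt{X^{2} + v^{2}}$
$q{\left(-6,9 \right)} J \left(-78\right) = \sqrt{9^{2} + \left(-6\right)^{2}} \cdot 0 \left(-78\right) = \sqrt{81 + 36} \cdot 0 \left(-78\right) = \sqrt{117} \cdot 0 \left(-78\right) = 3 \sqrt{13} \cdot 0 \left(-78\right) = 0 \left(-78\right) = 0$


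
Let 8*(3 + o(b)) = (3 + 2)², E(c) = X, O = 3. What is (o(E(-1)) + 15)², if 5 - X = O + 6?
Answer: 14641/64 ≈ 228.77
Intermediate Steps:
X = -4 (X = 5 - (3 + 6) = 5 - 1*9 = 5 - 9 = -4)
E(c) = -4
o(b) = ⅛ (o(b) = -3 + (3 + 2)²/8 = -3 + (⅛)*5² = -3 + (⅛)*25 = -3 + 25/8 = ⅛)
(o(E(-1)) + 15)² = (⅛ + 15)² = (121/8)² = 14641/64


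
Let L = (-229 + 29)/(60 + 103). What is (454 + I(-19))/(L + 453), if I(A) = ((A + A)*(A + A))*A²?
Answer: 85043294/73639 ≈ 1154.9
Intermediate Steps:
I(A) = 4*A⁴ (I(A) = ((2*A)*(2*A))*A² = (4*A²)*A² = 4*A⁴)
L = -200/163 ≈ -1.2270
(454 + I(-19))/(L + 453) = (454 + 4*(-19)⁴)/(-200/163 + 453) = (454 + 4*130321)/(73639/163) = (454 + 521284)*(163/73639) = 521738*(163/73639) = 85043294/73639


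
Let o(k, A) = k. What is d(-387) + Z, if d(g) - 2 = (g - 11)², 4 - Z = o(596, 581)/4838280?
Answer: 191607983551/1209570 ≈ 1.5841e+5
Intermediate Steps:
Z = 4838131/1209570 (Z = 4 - 596/4838280 = 4 - 1*149/1209570 = 4 - 149/1209570 = 4838131/1209570 ≈ 3.9999)
d(g) = 2 + (-11 + g)² (d(g) = 2 + (g - 11)² = 2 + (-11 + g)²)
d(-387) + Z = (2 + (-11 - 387)²) + 4838131/1209570 = (2 + (-398)²) + 4838131/1209570 = (2 + 158404) + 4838131/1209570 = 158406 + 4838131/1209570 = 191607983551/1209570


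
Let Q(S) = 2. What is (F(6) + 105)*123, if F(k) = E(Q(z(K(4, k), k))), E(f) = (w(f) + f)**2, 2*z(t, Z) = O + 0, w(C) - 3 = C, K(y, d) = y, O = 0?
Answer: 18942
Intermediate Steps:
w(C) = 3 + C
z(t, Z) = 0 (z(t, Z) = (0 + 0)/2 = (1/2)*0 = 0)
E(f) = (3 + 2*f)**2 (E(f) = ((3 + f) + f)**2 = (3 + 2*f)**2)
F(k) = 49 (F(k) = (3 + 2*2)**2 = (3 + 4)**2 = 7**2 = 49)
(F(6) + 105)*123 = (49 + 105)*123 = 154*123 = 18942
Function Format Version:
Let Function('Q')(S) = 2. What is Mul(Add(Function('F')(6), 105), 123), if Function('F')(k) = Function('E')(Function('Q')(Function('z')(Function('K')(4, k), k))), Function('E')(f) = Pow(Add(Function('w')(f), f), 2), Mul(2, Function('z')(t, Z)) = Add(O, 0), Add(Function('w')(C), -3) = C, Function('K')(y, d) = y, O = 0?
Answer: 18942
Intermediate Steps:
Function('w')(C) = Add(3, C)
Function('z')(t, Z) = 0 (Function('z')(t, Z) = Mul(Rational(1, 2), Add(0, 0)) = Mul(Rational(1, 2), 0) = 0)
Function('E')(f) = Pow(Add(3, Mul(2, f)), 2) (Function('E')(f) = Pow(Add(Add(3, f), f), 2) = Pow(Add(3, Mul(2, f)), 2))
Function('F')(k) = 49 (Function('F')(k) = Pow(Add(3, Mul(2, 2)), 2) = Pow(Add(3, 4), 2) = Pow(7, 2) = 49)
Mul(Add(Function('F')(6), 105), 123) = Mul(Add(49, 105), 123) = Mul(154, 123) = 18942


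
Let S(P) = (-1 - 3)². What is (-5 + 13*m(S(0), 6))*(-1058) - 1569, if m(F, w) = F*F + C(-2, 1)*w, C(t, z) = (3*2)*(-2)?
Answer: -2527015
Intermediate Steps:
C(t, z) = -12 (C(t, z) = 6*(-2) = -12)
S(P) = 16 (S(P) = (-4)² = 16)
m(F, w) = F² - 12*w (m(F, w) = F*F - 12*w = F² - 12*w)
(-5 + 13*m(S(0), 6))*(-1058) - 1569 = (-5 + 13*(16² - 12*6))*(-1058) - 1569 = (-5 + 13*(256 - 72))*(-1058) - 1569 = (-5 + 13*184)*(-1058) - 1569 = (-5 + 2392)*(-1058) - 1569 = 2387*(-1058) - 1569 = -2525446 - 1569 = -2527015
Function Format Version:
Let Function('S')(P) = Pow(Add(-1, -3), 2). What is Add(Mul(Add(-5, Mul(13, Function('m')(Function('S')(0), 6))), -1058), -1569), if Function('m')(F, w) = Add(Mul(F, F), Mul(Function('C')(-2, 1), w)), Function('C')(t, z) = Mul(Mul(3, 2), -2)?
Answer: -2527015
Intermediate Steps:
Function('C')(t, z) = -12 (Function('C')(t, z) = Mul(6, -2) = -12)
Function('S')(P) = 16 (Function('S')(P) = Pow(-4, 2) = 16)
Function('m')(F, w) = Add(Pow(F, 2), Mul(-12, w)) (Function('m')(F, w) = Add(Mul(F, F), Mul(-12, w)) = Add(Pow(F, 2), Mul(-12, w)))
Add(Mul(Add(-5, Mul(13, Function('m')(Function('S')(0), 6))), -1058), -1569) = Add(Mul(Add(-5, Mul(13, Add(Pow(16, 2), Mul(-12, 6)))), -1058), -1569) = Add(Mul(Add(-5, Mul(13, Add(256, -72))), -1058), -1569) = Add(Mul(Add(-5, Mul(13, 184)), -1058), -1569) = Add(Mul(Add(-5, 2392), -1058), -1569) = Add(Mul(2387, -1058), -1569) = Add(-2525446, -1569) = -2527015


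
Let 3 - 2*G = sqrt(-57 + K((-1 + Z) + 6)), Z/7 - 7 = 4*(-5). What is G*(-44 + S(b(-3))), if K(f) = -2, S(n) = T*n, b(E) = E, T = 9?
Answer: -213/2 + 71*I*sqrt(59)/2 ≈ -106.5 + 272.68*I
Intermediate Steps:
S(n) = 9*n
Z = -91 (Z = 49 + 7*(4*(-5)) = 49 + 7*(-20) = 49 - 140 = -91)
G = 3/2 - I*sqrt(59)/2 (G = 3/2 - sqrt(-57 - 2)/2 = 3/2 - I*sqrt(59)/2 ≈ 1.5 - 3.8406*I)
G*(-44 + S(b(-3))) = (3/2 - I*sqrt(59)/2)*(-44 + 9*(-3)) = (3/2 - I*sqrt(59)/2)*(-44 - 27) = (3/2 - I*sqrt(59)/2)*(-71) = -213/2 + 71*I*sqrt(59)/2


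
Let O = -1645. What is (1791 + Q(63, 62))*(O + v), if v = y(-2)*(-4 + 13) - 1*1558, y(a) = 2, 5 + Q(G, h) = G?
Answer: -5889065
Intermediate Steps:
Q(G, h) = -5 + G
v = -1540 (v = 2*(-4 + 13) - 1*1558 = 2*9 - 1558 = 18 - 1558 = -1540)
(1791 + Q(63, 62))*(O + v) = (1791 + (-5 + 63))*(-1645 - 1540) = (1791 + 58)*(-3185) = 1849*(-3185) = -5889065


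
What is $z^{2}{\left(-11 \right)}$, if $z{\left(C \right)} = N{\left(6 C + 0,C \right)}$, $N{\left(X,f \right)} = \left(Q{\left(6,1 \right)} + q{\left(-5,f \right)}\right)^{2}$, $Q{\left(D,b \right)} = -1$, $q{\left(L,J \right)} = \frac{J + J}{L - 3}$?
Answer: $\frac{2401}{256} \approx 9.3789$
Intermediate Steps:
$q{\left(L,J \right)} = \frac{2 J}{-3 + L}$
$N{\left(X,f \right)} = \left(-1 - \frac{f}{4}\right)^{2}$ ($N{\left(X,f \right)} = \left(-1 + \frac{2 f}{-3 - 5}\right)^{2} = \left(-1 + \frac{2 f}{-8}\right)^{2} = \left(-1 + 2 f \left(- \frac{1}{8}\right)\right)^{2} = \left(-1 - \frac{f}{4}\right)^{2}$)
$z{\left(C \right)} = \frac{\left(4 + C\right)^{2}}{16}$
$z^{2}{\left(-11 \right)} = \left(\frac{\left(4 - 11\right)^{2}}{16}\right)^{2} = \left(\frac{\left(-7\right)^{2}}{16}\right)^{2} = \left(\frac{1}{16} \cdot 49\right)^{2} = \left(\frac{49}{16}\right)^{2} = \frac{2401}{256}$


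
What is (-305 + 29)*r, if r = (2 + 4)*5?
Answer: -8280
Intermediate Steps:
r = 30 (r = 6*5 = 30)
(-305 + 29)*r = (-305 + 29)*30 = -276*30 = -8280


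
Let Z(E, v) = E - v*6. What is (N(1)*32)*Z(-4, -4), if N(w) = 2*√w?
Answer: 1280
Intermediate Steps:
Z(E, v) = E - 6*v
(N(1)*32)*Z(-4, -4) = ((2*√1)*32)*(-4 - 6*(-4)) = ((2*1)*32)*(-4 + 24) = (2*32)*20 = 64*20 = 1280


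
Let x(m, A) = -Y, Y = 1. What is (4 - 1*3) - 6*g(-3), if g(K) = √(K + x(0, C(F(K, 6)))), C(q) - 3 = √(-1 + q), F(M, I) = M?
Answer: 1 - 12*I ≈ 1.0 - 12.0*I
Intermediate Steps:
C(q) = 3 + √(-1 + q)
x(m, A) = -1 (x(m, A) = -1*1 = -1)
g(K) = √(-1 + K) (g(K) = √(K - 1) = √(-1 + K))
(4 - 1*3) - 6*g(-3) = (4 - 1*3) - 6*√(-1 - 3) = (4 - 3) - 12*I = 1 - 12*I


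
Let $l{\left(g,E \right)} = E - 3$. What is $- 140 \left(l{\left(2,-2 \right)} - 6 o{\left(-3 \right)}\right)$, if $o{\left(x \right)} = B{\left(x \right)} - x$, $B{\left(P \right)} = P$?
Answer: $700$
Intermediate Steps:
$l{\left(g,E \right)} = -3 + E$
$o{\left(x \right)} = 0$ ($o{\left(x \right)} = x - x = 0$)
$- 140 \left(l{\left(2,-2 \right)} - 6 o{\left(-3 \right)}\right) = - 140 \left(\left(-3 - 2\right) - 0\right) = - 140 \left(-5 + 0\right) = \left(-140\right) \left(-5\right) = 700$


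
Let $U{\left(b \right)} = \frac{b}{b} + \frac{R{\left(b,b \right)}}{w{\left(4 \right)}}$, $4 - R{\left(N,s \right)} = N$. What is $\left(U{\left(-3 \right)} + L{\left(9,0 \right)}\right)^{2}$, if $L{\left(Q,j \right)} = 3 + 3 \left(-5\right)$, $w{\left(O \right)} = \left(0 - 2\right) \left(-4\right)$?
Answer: $\frac{6561}{64} \approx 102.52$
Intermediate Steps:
$R{\left(N,s \right)} = 4 - N$
$w{\left(O \right)} = 8$ ($w{\left(O \right)} = \left(-2\right) \left(-4\right) = 8$)
$L{\left(Q,j \right)} = -12$ ($L{\left(Q,j \right)} = 3 - 15 = -12$)
$U{\left(b \right)} = \frac{3}{2} - \frac{b}{8}$ ($U{\left(b \right)} = \frac{b}{b} + \frac{4 - b}{8} = 1 + \left(4 - b\right) \frac{1}{8} = 1 - \left(- \frac{1}{2} + \frac{b}{8}\right) = \frac{3}{2} - \frac{b}{8}$)
$\left(U{\left(-3 \right)} + L{\left(9,0 \right)}\right)^{2} = \left(\left(\frac{3}{2} - - \frac{3}{8}\right) - 12\right)^{2} = \left(\left(\frac{3}{2} + \frac{3}{8}\right) - 12\right)^{2} = \left(\frac{15}{8} - 12\right)^{2} = \left(- \frac{81}{8}\right)^{2} = \frac{6561}{64}$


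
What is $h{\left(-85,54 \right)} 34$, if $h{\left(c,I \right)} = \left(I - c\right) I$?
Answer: $255204$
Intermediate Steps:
$h{\left(c,I \right)} = I \left(I - c\right)$
$h{\left(-85,54 \right)} 34 = 54 \left(54 - -85\right) 34 = 54 \left(54 + 85\right) 34 = 54 \cdot 139 \cdot 34 = 7506 \cdot 34 = 255204$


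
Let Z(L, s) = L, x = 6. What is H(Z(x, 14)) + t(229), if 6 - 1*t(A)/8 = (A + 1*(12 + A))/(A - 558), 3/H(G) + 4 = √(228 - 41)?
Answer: 23740/399 + √187/57 ≈ 59.739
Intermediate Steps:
H(G) = 3/(-4 + √187) (H(G) = 3/(-4 + √(228 - 41)) = 3/(-4 + √187))
t(A) = 48 - 8*(12 + 2*A)/(-558 + A) (t(A) = 48 - 8*(A + 1*(12 + A))/(A - 558) = 48 - 8*(A + (12 + A))/(-558 + A) = 48 - 8*(12 + 2*A)/(-558 + A))
H(Z(x, 14)) + t(229) = (4/57 + √187/57) + 32*(-840 + 229)/(-558 + 229) = (4/57 + √187/57) + 32*(-611)/(-329) = (4/57 + √187/57) + 32*(-1/329)*(-611) = (4/57 + √187/57) + 416/7 = 23740/399 + √187/57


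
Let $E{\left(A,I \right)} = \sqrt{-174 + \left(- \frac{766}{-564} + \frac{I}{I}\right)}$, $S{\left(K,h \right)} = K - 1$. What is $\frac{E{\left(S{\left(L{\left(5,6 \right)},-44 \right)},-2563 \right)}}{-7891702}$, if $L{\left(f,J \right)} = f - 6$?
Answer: $- \frac{i \sqrt{13649646}}{2225459964} \approx - 1.6601 \cdot 10^{-6} i$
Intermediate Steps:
$L{\left(f,J \right)} = -6 + f$
$S{\left(K,h \right)} = -1 + K$
$E{\left(A,I \right)} = \frac{i \sqrt{13649646}}{282}$ ($E{\left(A,I \right)} = \sqrt{-174 + \left(\left(-766\right) \left(- \frac{1}{564}\right) + 1\right)} = \sqrt{-174 + \left(\frac{383}{282} + 1\right)} = \sqrt{-174 + \frac{665}{282}} = \sqrt{- \frac{48403}{282}} = \frac{i \sqrt{13649646}}{282}$)
$\frac{E{\left(S{\left(L{\left(5,6 \right)},-44 \right)},-2563 \right)}}{-7891702} = \frac{\frac{1}{282} i \sqrt{13649646}}{-7891702} = \frac{i \sqrt{13649646}}{282} \left(- \frac{1}{7891702}\right) = - \frac{i \sqrt{13649646}}{2225459964}$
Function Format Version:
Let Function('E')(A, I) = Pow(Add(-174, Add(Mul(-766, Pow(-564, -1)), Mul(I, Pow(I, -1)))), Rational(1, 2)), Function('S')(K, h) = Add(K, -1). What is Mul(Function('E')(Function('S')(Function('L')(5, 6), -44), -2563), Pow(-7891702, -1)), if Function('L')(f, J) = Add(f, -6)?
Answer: Mul(Rational(-1, 2225459964), I, Pow(13649646, Rational(1, 2))) ≈ Mul(-1.6601e-6, I)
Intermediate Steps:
Function('L')(f, J) = Add(-6, f)
Function('S')(K, h) = Add(-1, K)
Function('E')(A, I) = Mul(Rational(1, 282), I, Pow(13649646, Rational(1, 2))) (Function('E')(A, I) = Pow(Add(-174, Add(Mul(-766, Rational(-1, 564)), 1)), Rational(1, 2)) = Pow(Add(-174, Add(Rational(383, 282), 1)), Rational(1, 2)) = Pow(Add(-174, Rational(665, 282)), Rational(1, 2)) = Pow(Rational(-48403, 282), Rational(1, 2)) = Mul(Rational(1, 282), I, Pow(13649646, Rational(1, 2))))
Mul(Function('E')(Function('S')(Function('L')(5, 6), -44), -2563), Pow(-7891702, -1)) = Mul(Mul(Rational(1, 282), I, Pow(13649646, Rational(1, 2))), Pow(-7891702, -1)) = Mul(Mul(Rational(1, 282), I, Pow(13649646, Rational(1, 2))), Rational(-1, 7891702)) = Mul(Rational(-1, 2225459964), I, Pow(13649646, Rational(1, 2)))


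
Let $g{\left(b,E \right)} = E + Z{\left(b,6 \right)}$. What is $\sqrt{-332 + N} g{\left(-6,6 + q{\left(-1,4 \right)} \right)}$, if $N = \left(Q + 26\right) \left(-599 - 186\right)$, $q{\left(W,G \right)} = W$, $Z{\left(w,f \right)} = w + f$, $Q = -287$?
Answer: $5 \sqrt{204553} \approx 2261.4$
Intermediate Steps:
$Z{\left(w,f \right)} = f + w$
$N = 204885$ ($N = \left(-287 + 26\right) \left(-599 - 186\right) = \left(-261\right) \left(-785\right) = 204885$)
$g{\left(b,E \right)} = 6 + E + b$ ($g{\left(b,E \right)} = E + \left(6 + b\right) = 6 + E + b$)
$\sqrt{-332 + N} g{\left(-6,6 + q{\left(-1,4 \right)} \right)} = \sqrt{-332 + 204885} \left(6 + \left(6 - 1\right) - 6\right) = \sqrt{204553} \left(6 + 5 - 6\right) = \sqrt{204553} \cdot 5 = 5 \sqrt{204553}$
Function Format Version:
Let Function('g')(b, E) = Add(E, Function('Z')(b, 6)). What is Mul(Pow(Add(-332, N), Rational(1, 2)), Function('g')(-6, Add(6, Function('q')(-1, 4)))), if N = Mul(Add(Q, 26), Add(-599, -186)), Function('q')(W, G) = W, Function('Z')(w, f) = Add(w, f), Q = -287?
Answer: Mul(5, Pow(204553, Rational(1, 2))) ≈ 2261.4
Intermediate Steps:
Function('Z')(w, f) = Add(f, w)
N = 204885 (N = Mul(Add(-287, 26), Add(-599, -186)) = Mul(-261, -785) = 204885)
Function('g')(b, E) = Add(6, E, b) (Function('g')(b, E) = Add(E, Add(6, b)) = Add(6, E, b))
Mul(Pow(Add(-332, N), Rational(1, 2)), Function('g')(-6, Add(6, Function('q')(-1, 4)))) = Mul(Pow(Add(-332, 204885), Rational(1, 2)), Add(6, Add(6, -1), -6)) = Mul(Pow(204553, Rational(1, 2)), Add(6, 5, -6)) = Mul(Pow(204553, Rational(1, 2)), 5) = Mul(5, Pow(204553, Rational(1, 2)))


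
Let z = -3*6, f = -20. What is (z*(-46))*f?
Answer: -16560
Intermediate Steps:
z = -18
(z*(-46))*f = -18*(-46)*(-20) = 828*(-20) = -16560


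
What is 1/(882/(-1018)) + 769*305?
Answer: 103433836/441 ≈ 2.3454e+5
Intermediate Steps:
1/(882/(-1018)) + 769*305 = 1/(882*(-1/1018)) + 234545 = 1/(-441/509) + 234545 = -509/441 + 234545 = 103433836/441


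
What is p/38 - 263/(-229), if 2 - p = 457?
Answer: -94201/8702 ≈ -10.825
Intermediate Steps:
p = -455 (p = 2 - 1*457 = 2 - 457 = -455)
p/38 - 263/(-229) = -455/38 - 263/(-229) = -455*1/38 - 263*(-1/229) = -455/38 + 263/229 = -94201/8702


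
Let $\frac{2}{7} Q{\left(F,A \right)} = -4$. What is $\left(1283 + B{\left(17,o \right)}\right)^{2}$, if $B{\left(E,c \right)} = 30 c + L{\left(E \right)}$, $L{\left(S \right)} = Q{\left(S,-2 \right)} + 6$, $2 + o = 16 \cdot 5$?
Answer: $13068225$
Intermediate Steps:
$Q{\left(F,A \right)} = -14$ ($Q{\left(F,A \right)} = \frac{7}{2} \left(-4\right) = -14$)
$o = 78$ ($o = -2 + 16 \cdot 5 = -2 + 80 = 78$)
$L{\left(S \right)} = -8$ ($L{\left(S \right)} = -14 + 6 = -8$)
$B{\left(E,c \right)} = -8 + 30 c$ ($B{\left(E,c \right)} = 30 c - 8 = -8 + 30 c$)
$\left(1283 + B{\left(17,o \right)}\right)^{2} = \left(1283 + \left(-8 + 30 \cdot 78\right)\right)^{2} = \left(1283 + \left(-8 + 2340\right)\right)^{2} = \left(1283 + 2332\right)^{2} = 3615^{2} = 13068225$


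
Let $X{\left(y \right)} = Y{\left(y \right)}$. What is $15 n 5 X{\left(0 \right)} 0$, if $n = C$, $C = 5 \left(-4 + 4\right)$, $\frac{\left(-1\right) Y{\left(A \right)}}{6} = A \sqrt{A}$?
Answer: $0$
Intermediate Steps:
$Y{\left(A \right)} = - 6 A^{\frac{3}{2}}$ ($Y{\left(A \right)} = - 6 A \sqrt{A} = - 6 A^{\frac{3}{2}}$)
$C = 0$ ($C = 5 \cdot 0 = 0$)
$X{\left(y \right)} = - 6 y^{\frac{3}{2}}$
$n = 0$
$15 n 5 X{\left(0 \right)} 0 = 15 \cdot 0 \cdot 5 \left(- 6 \cdot 0^{\frac{3}{2}}\right) 0 = 15 \cdot 0 \left(\left(-6\right) 0\right) 0 = 15 \cdot 0 \cdot 0 \cdot 0 = 15 \cdot 0 \cdot 0 = 0 \cdot 0 = 0$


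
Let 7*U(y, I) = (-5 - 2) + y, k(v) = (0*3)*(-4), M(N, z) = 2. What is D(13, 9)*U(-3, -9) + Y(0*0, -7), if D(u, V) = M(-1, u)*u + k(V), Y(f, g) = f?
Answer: -260/7 ≈ -37.143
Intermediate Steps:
k(v) = 0 (k(v) = 0*(-4) = 0)
U(y, I) = -1 + y/7 (U(y, I) = ((-5 - 2) + y)/7 = (-7 + y)/7 = -1 + y/7)
D(u, V) = 2*u (D(u, V) = 2*u + 0 = 2*u)
D(13, 9)*U(-3, -9) + Y(0*0, -7) = (2*13)*(-1 + (⅐)*(-3)) + 0*0 = 26*(-1 - 3/7) + 0 = 26*(-10/7) + 0 = -260/7 + 0 = -260/7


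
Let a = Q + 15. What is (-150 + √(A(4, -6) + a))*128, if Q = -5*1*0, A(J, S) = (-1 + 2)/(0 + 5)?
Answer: -19200 + 256*√95/5 ≈ -18701.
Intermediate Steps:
A(J, S) = ⅕ (A(J, S) = 1/5 = 1*(⅕) = ⅕)
Q = 0 (Q = -5*0 = 0)
a = 15 (a = 0 + 15 = 15)
(-150 + √(A(4, -6) + a))*128 = (-150 + √(⅕ + 15))*128 = (-150 + √(76/5))*128 = (-150 + 2*√95/5)*128 = -19200 + 256*√95/5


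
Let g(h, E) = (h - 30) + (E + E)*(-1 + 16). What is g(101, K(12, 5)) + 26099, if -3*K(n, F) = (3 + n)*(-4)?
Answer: 26770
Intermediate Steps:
K(n, F) = 4 + 4*n/3 (K(n, F) = -(3 + n)*(-4)/3 = -(-12 - 4*n)/3 = 4 + 4*n/3)
g(h, E) = -30 + h + 30*E (g(h, E) = (-30 + h) + (2*E)*15 = (-30 + h) + 30*E = -30 + h + 30*E)
g(101, K(12, 5)) + 26099 = (-30 + 101 + 30*(4 + (4/3)*12)) + 26099 = (-30 + 101 + 30*(4 + 16)) + 26099 = (-30 + 101 + 30*20) + 26099 = (-30 + 101 + 600) + 26099 = 671 + 26099 = 26770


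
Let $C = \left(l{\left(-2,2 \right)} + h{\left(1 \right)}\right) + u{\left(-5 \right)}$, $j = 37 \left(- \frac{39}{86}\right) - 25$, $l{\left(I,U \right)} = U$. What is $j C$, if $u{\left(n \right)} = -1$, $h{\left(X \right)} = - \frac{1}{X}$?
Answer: $0$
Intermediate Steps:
$j = - \frac{3593}{86}$ ($j = 37 \left(\left(-39\right) \frac{1}{86}\right) - 25 = 37 \left(- \frac{39}{86}\right) - 25 = - \frac{1443}{86} - 25 = - \frac{3593}{86} \approx -41.779$)
$C = 0$ ($C = \left(2 - 1^{-1}\right) - 1 = \left(2 - 1\right) - 1 = 1 - 1 = 0$)
$j C = \left(- \frac{3593}{86}\right) 0 = 0$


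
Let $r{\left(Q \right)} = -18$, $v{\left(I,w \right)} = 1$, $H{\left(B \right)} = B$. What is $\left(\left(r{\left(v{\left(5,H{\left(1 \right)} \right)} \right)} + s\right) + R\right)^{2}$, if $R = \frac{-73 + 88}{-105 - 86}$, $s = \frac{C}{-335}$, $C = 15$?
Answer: $\frac{53788741776}{163763209} \approx 328.45$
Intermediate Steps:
$s = - \frac{3}{67}$ ($s = \frac{15}{-335} = 15 \left(- \frac{1}{335}\right) = - \frac{3}{67} \approx -0.044776$)
$R = - \frac{15}{191}$ ($R = \frac{15}{-191} = 15 \left(- \frac{1}{191}\right) = - \frac{15}{191} \approx -0.078534$)
$\left(\left(r{\left(v{\left(5,H{\left(1 \right)} \right)} \right)} + s\right) + R\right)^{2} = \left(\left(-18 - \frac{3}{67}\right) - \frac{15}{191}\right)^{2} = \left(- \frac{1209}{67} - \frac{15}{191}\right)^{2} = \left(- \frac{231924}{12797}\right)^{2} = \frac{53788741776}{163763209}$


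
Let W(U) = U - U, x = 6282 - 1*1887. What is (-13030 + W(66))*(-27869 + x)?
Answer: 305866220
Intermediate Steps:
x = 4395 (x = 6282 - 1887 = 4395)
W(U) = 0
(-13030 + W(66))*(-27869 + x) = (-13030 + 0)*(-27869 + 4395) = -13030*(-23474) = 305866220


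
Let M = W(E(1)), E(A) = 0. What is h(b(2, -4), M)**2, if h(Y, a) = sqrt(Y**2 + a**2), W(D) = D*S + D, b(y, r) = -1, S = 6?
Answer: 1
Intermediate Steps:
W(D) = 7*D (W(D) = D*6 + D = 6*D + D = 7*D)
M = 0 (M = 7*0 = 0)
h(b(2, -4), M)**2 = (sqrt((-1)**2 + 0**2))**2 = (sqrt(1 + 0))**2 = (sqrt(1))**2 = 1**2 = 1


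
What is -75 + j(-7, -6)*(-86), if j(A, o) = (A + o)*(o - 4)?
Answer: -11255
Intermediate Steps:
j(A, o) = (-4 + o)*(A + o) (j(A, o) = (A + o)*(-4 + o) = (-4 + o)*(A + o))
-75 + j(-7, -6)*(-86) = -75 + ((-6)**2 - 4*(-7) - 4*(-6) - 7*(-6))*(-86) = -75 + (36 + 28 + 24 + 42)*(-86) = -75 + 130*(-86) = -75 - 11180 = -11255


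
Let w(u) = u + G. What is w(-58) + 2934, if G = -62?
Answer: 2814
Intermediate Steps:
w(u) = -62 + u (w(u) = u - 62 = -62 + u)
w(-58) + 2934 = (-62 - 58) + 2934 = -120 + 2934 = 2814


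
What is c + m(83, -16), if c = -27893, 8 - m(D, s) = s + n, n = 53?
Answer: -27922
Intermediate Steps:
m(D, s) = -45 - s (m(D, s) = 8 - (s + 53) = 8 - (53 + s) = 8 + (-53 - s) = -45 - s)
c + m(83, -16) = -27893 + (-45 - 1*(-16)) = -27893 + (-45 + 16) = -27893 - 29 = -27922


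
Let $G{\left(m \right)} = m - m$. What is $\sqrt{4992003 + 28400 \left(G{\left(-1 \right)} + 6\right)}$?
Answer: $\sqrt{5162403} \approx 2272.1$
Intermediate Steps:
$G{\left(m \right)} = 0$
$\sqrt{4992003 + 28400 \left(G{\left(-1 \right)} + 6\right)} = \sqrt{4992003 + 28400 \left(0 + 6\right)} = \sqrt{4992003 + 28400 \cdot 6} = \sqrt{4992003 + 170400} = \sqrt{5162403}$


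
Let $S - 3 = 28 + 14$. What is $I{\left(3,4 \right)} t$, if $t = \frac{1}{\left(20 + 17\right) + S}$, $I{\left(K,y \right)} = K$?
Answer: $\frac{3}{82} \approx 0.036585$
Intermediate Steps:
$S = 45$ ($S = 3 + \left(28 + 14\right) = 3 + 42 = 45$)
$t = \frac{1}{82}$ ($t = \frac{1}{\left(20 + 17\right) + 45} = \frac{1}{37 + 45} = \frac{1}{82} \approx 0.012195$)
$I{\left(3,4 \right)} t = 3 \cdot \frac{1}{82} = \frac{3}{82}$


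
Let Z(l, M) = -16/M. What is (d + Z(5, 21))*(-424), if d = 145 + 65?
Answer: -1863056/21 ≈ -88717.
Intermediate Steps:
d = 210
(d + Z(5, 21))*(-424) = (210 - 16/21)*(-424) = (4394/21)*(-424) = -1863056/21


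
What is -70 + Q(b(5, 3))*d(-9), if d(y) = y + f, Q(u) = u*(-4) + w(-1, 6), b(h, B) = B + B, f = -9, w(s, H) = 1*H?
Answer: 254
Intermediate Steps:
w(s, H) = H
b(h, B) = 2*B
Q(u) = 6 - 4*u (Q(u) = u*(-4) + 6 = -4*u + 6 = 6 - 4*u)
d(y) = -9 + y (d(y) = y - 9 = -9 + y)
-70 + Q(b(5, 3))*d(-9) = -70 + (6 - 8*3)*(-9 - 9) = -70 + (6 - 4*6)*(-18) = -70 + (6 - 24)*(-18) = -70 - 18*(-18) = -70 + 324 = 254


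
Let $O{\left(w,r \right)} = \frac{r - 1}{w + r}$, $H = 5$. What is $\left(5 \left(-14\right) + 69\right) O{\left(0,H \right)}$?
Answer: $- \frac{4}{5} \approx -0.8$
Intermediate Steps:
$O{\left(w,r \right)} = \frac{-1 + r}{r + w}$
$\left(5 \left(-14\right) + 69\right) O{\left(0,H \right)} = \left(5 \left(-14\right) + 69\right) \frac{-1 + 5}{5 + 0} = \left(-70 + 69\right) \frac{1}{5} \cdot 4 = - \frac{4}{5}$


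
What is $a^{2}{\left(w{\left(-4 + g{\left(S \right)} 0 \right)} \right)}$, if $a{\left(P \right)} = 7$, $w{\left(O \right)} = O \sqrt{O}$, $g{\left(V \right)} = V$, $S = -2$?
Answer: $49$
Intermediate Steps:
$w{\left(O \right)} = O^{\frac{3}{2}}$
$a^{2}{\left(w{\left(-4 + g{\left(S \right)} 0 \right)} \right)} = 7^{2} = 49$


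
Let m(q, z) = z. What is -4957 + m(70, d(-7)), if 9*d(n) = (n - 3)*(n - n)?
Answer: -4957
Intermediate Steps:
d(n) = 0 (d(n) = ((n - 3)*(n - n))/9 = ((-3 + n)*0)/9 = (1/9)*0 = 0)
-4957 + m(70, d(-7)) = -4957 + 0 = -4957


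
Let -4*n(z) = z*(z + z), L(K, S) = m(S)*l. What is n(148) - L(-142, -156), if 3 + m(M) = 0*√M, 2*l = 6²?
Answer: -10898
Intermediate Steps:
l = 18 (l = (½)*6² = (½)*36 = 18)
m(M) = -3 (m(M) = -3 + 0*√M = -3 + 0 = -3)
L(K, S) = -54 (L(K, S) = -3*18 = -54)
n(z) = -z²/2 (n(z) = -z*(z + z)/4 = -z*2*z/4 = -z²/2)
n(148) - L(-142, -156) = -½*148² - 1*(-54) = -½*21904 + 54 = -10952 + 54 = -10898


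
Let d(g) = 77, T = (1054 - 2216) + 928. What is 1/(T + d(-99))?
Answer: -1/157 ≈ -0.0063694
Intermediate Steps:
T = -234 (T = -1162 + 928 = -234)
1/(T + d(-99)) = 1/(-234 + 77) = 1/(-157) = -1/157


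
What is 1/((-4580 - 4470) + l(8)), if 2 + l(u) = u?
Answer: -1/9044 ≈ -0.00011057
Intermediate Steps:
l(u) = -2 + u
1/((-4580 - 4470) + l(8)) = 1/((-4580 - 4470) + (-2 + 8)) = 1/(-9050 + 6) = 1/(-9044) = -1/9044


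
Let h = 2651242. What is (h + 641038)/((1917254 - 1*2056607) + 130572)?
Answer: -3292280/8781 ≈ -374.93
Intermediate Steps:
(h + 641038)/((1917254 - 1*2056607) + 130572) = (2651242 + 641038)/((1917254 - 1*2056607) + 130572) = 3292280/((1917254 - 2056607) + 130572) = 3292280/(-139353 + 130572) = 3292280/(-8781) = 3292280*(-1/8781) = -3292280/8781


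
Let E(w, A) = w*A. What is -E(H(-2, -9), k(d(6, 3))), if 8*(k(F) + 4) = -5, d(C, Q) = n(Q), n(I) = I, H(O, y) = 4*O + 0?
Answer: -37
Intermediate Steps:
H(O, y) = 4*O
d(C, Q) = Q
k(F) = -37/8 (k(F) = -4 + (⅛)*(-5) = -4 - 5/8 = -37/8)
E(w, A) = A*w
-E(H(-2, -9), k(d(6, 3))) = -(-37)*4*(-2)/8 = -(-37)*(-8)/8 = -1*37 = -37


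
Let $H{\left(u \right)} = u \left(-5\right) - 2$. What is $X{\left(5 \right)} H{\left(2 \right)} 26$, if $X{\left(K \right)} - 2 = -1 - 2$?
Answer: $312$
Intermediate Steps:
$H{\left(u \right)} = -2 - 5 u$ ($H{\left(u \right)} = - 5 u - 2 = -2 - 5 u$)
$X{\left(K \right)} = -1$ ($X{\left(K \right)} = 2 - 3 = -1$)
$X{\left(5 \right)} H{\left(2 \right)} 26 = - (-2 - 10) 26 = \left(-1\right) \left(-12\right) 26 = 12 \cdot 26 = 312$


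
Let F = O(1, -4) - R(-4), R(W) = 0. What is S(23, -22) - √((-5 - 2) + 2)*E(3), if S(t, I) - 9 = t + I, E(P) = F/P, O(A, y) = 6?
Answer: 10 - 2*I*√5 ≈ 10.0 - 4.4721*I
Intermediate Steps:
F = 6 (F = 6 - 1*0 = 6 + 0 = 6)
E(P) = 6/P
S(t, I) = 9 + I + t (S(t, I) = 9 + (t + I) = 9 + (I + t) = 9 + I + t)
S(23, -22) - √((-5 - 2) + 2)*E(3) = (9 - 22 + 23) - √((-5 - 2) + 2)*6/3 = 10 - √(-7 + 2)*6*(⅓) = 10 - √(-5)*2 = 10 - I*√5*2 = 10 - 2*I*√5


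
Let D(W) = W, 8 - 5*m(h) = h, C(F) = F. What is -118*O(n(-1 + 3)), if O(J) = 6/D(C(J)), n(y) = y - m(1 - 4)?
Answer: 3540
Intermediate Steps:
m(h) = 8/5 - h/5
n(y) = -11/5 + y (n(y) = y - (8/5 - (1 - 4)/5) = y - (8/5 - ⅕*(-3)) = y - (8/5 + ⅗) = y - 1*11/5 = y - 11/5 = -11/5 + y)
O(J) = 6/J
-118*O(n(-1 + 3)) = -708/(-11/5 + (-1 + 3)) = -708/(-11/5 + 2) = -708/(-⅕) = -708*(-5) = -118*(-30) = 3540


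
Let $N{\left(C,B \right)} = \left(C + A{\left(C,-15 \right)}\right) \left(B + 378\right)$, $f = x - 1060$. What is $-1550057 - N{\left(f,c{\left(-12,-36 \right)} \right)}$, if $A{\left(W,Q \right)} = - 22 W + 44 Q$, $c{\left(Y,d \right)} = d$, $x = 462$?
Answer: $-5619173$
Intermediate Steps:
$f = -598$ ($f = 462 - 1060 = -598$)
$N{\left(C,B \right)} = \left(-660 - 21 C\right) \left(378 + B\right)$ ($N{\left(C,B \right)} = \left(C - \left(660 + 22 C\right)\right) \left(B + 378\right) = \left(C - \left(660 + 22 C\right)\right) \left(378 + B\right) = \left(-660 - 21 C\right) \left(378 + B\right)$)
$-1550057 - N{\left(f,c{\left(-12,-36 \right)} \right)} = -1550057 - \left(-249480 - -4746924 - -21528 - - 792 \left(30 - 598\right)\right) = -1550057 - \left(-249480 + 4746924 + 21528 - \left(-792\right) \left(-568\right)\right) = -1550057 - \left(-249480 + 4746924 + 21528 - 449856\right) = -1550057 - 4069116 = -5619173$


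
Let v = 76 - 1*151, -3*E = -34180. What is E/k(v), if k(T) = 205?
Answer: 6836/123 ≈ 55.577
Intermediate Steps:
E = 34180/3 (E = -⅓*(-34180) = 34180/3 ≈ 11393.)
v = -75 (v = 76 - 151 = -75)
E/k(v) = (34180/3)/205 = (34180/3)*(1/205) = 6836/123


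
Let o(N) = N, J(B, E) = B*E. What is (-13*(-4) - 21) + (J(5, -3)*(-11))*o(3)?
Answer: 526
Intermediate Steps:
(-13*(-4) - 21) + (J(5, -3)*(-11))*o(3) = (-13*(-4) - 21) + ((5*(-3))*(-11))*3 = (52 - 21) - 15*(-11)*3 = 31 + 165*3 = 31 + 495 = 526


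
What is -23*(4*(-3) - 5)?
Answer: 391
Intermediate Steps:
-23*(4*(-3) - 5) = -23*(-12 - 5) = -23*(-17) = 391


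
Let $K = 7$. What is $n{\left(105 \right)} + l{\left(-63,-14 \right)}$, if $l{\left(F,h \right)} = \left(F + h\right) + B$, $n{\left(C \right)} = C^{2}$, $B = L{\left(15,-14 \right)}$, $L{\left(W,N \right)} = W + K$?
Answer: $10970$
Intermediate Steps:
$L{\left(W,N \right)} = 7 + W$ ($L{\left(W,N \right)} = W + 7 = 7 + W$)
$B = 22$ ($B = 7 + 15 = 22$)
$l{\left(F,h \right)} = 22 + F + h$ ($l{\left(F,h \right)} = \left(F + h\right) + 22 = 22 + F + h$)
$n{\left(105 \right)} + l{\left(-63,-14 \right)} = 105^{2} - 55 = 11025 - 55 = 10970$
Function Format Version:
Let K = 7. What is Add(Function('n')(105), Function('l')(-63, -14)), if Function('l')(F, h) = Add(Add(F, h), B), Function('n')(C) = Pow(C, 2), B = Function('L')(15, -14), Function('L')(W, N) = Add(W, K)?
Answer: 10970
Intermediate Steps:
Function('L')(W, N) = Add(7, W) (Function('L')(W, N) = Add(W, 7) = Add(7, W))
B = 22 (B = Add(7, 15) = 22)
Function('l')(F, h) = Add(22, F, h) (Function('l')(F, h) = Add(Add(F, h), 22) = Add(22, F, h))
Add(Function('n')(105), Function('l')(-63, -14)) = Add(Pow(105, 2), Add(22, -63, -14)) = Add(11025, -55) = 10970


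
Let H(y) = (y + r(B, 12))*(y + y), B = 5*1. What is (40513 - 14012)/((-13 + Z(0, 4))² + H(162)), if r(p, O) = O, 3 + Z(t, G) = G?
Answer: 26501/56520 ≈ 0.46888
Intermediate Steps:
B = 5
Z(t, G) = -3 + G
H(y) = 2*y*(12 + y) (H(y) = (y + 12)*(y + y) = (12 + y)*(2*y) = 2*y*(12 + y))
(40513 - 14012)/((-13 + Z(0, 4))² + H(162)) = (40513 - 14012)/((-13 + (-3 + 4))² + 2*162*(12 + 162)) = 26501/((-13 + 1)² + 2*162*174) = 26501/((-12)² + 56376) = 26501/(144 + 56376) = 26501/56520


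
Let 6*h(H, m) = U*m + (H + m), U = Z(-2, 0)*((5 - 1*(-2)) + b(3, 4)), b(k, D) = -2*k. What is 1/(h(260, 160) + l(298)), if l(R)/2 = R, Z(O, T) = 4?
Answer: 3/2318 ≈ 0.0012942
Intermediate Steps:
U = 4 (U = 4*((5 - 1*(-2)) - 2*3) = 4*((5 + 2) - 6) = 4*(7 - 6) = 4*1 = 4)
l(R) = 2*R
h(H, m) = H/6 + 5*m/6 (h(H, m) = (4*m + (H + m))/6 = (H + 5*m)/6 = H/6 + 5*m/6)
1/(h(260, 160) + l(298)) = 1/(((⅙)*260 + (⅚)*160) + 2*298) = 1/((130/3 + 400/3) + 596) = 1/(530/3 + 596) = 1/(2318/3) = 3/2318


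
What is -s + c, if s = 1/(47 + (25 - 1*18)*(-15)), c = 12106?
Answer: 702149/58 ≈ 12106.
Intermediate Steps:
s = -1/58 (s = 1/(47 + (25 - 18)*(-15)) = 1/(47 + 7*(-15)) = 1/(47 - 105) = 1/(-58) = -1/58 ≈ -0.017241)
-s + c = -1*(-1/58) + 12106 = 1/58 + 12106 = 702149/58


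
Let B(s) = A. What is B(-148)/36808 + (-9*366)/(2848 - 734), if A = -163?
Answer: -60795067/38906056 ≈ -1.5626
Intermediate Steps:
B(s) = -163
B(-148)/36808 + (-9*366)/(2848 - 734) = -163/36808 + (-9*366)/(2848 - 734) = -163*1/36808 - 3294/2114 = -163/36808 - 3294*1/2114 = -163/36808 - 1647/1057 = -60795067/38906056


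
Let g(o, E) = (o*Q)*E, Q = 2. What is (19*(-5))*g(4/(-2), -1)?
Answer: -380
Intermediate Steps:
g(o, E) = 2*E*o (g(o, E) = (o*2)*E = (2*o)*E = 2*E*o)
(19*(-5))*g(4/(-2), -1) = (19*(-5))*(2*(-1)*(4/(-2))) = -190*(-1)*4*(-1/2) = -190*(-1)*(-2) = -95*4 = -380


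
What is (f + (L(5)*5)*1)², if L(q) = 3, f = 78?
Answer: 8649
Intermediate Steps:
(f + (L(5)*5)*1)² = (78 + (3*5)*1)² = (78 + 15*1)² = (78 + 15)² = 93² = 8649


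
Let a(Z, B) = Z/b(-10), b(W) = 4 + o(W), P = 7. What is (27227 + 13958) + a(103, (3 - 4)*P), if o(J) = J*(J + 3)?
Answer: 3047793/74 ≈ 41186.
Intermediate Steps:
o(J) = J*(3 + J)
b(W) = 4 + W*(3 + W)
a(Z, B) = Z/74 (a(Z, B) = Z/(4 - 10*(3 - 10)) = Z/(4 - 10*(-7)) = Z/(4 + 70) = Z/74)
(27227 + 13958) + a(103, (3 - 4)*P) = (27227 + 13958) + (1/74)*103 = 41185 + 103/74 = 3047793/74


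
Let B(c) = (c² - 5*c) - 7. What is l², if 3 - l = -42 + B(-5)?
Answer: 4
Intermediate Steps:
B(c) = -7 + c² - 5*c
l = 2 (l = 3 - (-42 + (-7 + (-5)² - 5*(-5))) = 3 - (-42 + (-7 + 25 + 25)) = 3 - (-42 + 43) = 3 - 1*1 = 3 - 1 = 2)
l² = 2² = 4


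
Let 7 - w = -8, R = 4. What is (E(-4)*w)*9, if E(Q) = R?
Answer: 540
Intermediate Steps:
w = 15 (w = 7 - 1*(-8) = 7 + 8 = 15)
E(Q) = 4
(E(-4)*w)*9 = (4*15)*9 = 60*9 = 540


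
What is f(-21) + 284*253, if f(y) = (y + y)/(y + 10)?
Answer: 790414/11 ≈ 71856.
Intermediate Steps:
f(y) = 2*y/(10 + y) (f(y) = (2*y)/(10 + y) = 2*y/(10 + y))
f(-21) + 284*253 = 2*(-21)/(10 - 21) + 284*253 = 2*(-21)/(-11) + 71852 = 2*(-21)*(-1/11) + 71852 = 42/11 + 71852 = 790414/11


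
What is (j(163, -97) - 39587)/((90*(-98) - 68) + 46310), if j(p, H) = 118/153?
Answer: -6056693/5725566 ≈ -1.0578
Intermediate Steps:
j(p, H) = 118/153 (j(p, H) = 118*(1/153) = 118/153)
(j(163, -97) - 39587)/((90*(-98) - 68) + 46310) = (118/153 - 39587)/((90*(-98) - 68) + 46310) = -6056693/(153*((-8820 - 68) + 46310)) = -6056693/(153*(-8888 + 46310)) = -6056693/153/37422 = -6056693/153*1/37422 = -6056693/5725566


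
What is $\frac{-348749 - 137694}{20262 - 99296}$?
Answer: $\frac{486443}{79034} \approx 6.1549$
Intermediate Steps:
$\frac{-348749 - 137694}{20262 - 99296} = - \frac{486443}{-79034} = \left(-486443\right) \left(- \frac{1}{79034}\right) = \frac{486443}{79034}$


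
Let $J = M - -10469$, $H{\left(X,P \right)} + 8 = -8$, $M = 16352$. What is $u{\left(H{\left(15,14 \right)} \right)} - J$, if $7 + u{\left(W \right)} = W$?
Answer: $-26844$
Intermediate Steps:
$H{\left(X,P \right)} = -16$ ($H{\left(X,P \right)} = -8 - 8 = -16$)
$J = 26821$ ($J = 16352 - -10469 = 16352 + 10469 = 26821$)
$u{\left(W \right)} = -7 + W$
$u{\left(H{\left(15,14 \right)} \right)} - J = \left(-7 - 16\right) - 26821 = -23 - 26821 = -26844$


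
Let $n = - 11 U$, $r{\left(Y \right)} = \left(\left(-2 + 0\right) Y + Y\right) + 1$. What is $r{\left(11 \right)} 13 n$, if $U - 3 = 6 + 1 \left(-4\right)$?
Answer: $7150$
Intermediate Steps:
$r{\left(Y \right)} = 1 - Y$ ($r{\left(Y \right)} = \left(- 2 Y + Y\right) + 1 = - Y + 1 = 1 - Y$)
$U = 5$ ($U = 3 + \left(6 + 1 \left(-4\right)\right) = 3 + \left(6 - 4\right) = 3 + 2 = 5$)
$n = -55$ ($n = \left(-11\right) 5 = -55$)
$r{\left(11 \right)} 13 n = \left(1 - 11\right) 13 \left(-55\right) = \left(-10\right) 13 \left(-55\right) = \left(-130\right) \left(-55\right) = 7150$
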